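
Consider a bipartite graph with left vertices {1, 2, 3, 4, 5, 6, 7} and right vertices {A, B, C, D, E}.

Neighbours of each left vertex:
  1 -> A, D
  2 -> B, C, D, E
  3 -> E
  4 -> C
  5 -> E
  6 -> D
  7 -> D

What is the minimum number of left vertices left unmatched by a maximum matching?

A valid assignment of size 5: 1-A, 2-B, 3-E, 4-C, 6-D.
The set {3, 5, 6, 7} has only 2 neighbours ({D, E}), so by Hall's theorem at most 5 of the 7 left vertices can be matched.
That matches 5 of the 7, leaving 2 unmatched; no matching can do better.

2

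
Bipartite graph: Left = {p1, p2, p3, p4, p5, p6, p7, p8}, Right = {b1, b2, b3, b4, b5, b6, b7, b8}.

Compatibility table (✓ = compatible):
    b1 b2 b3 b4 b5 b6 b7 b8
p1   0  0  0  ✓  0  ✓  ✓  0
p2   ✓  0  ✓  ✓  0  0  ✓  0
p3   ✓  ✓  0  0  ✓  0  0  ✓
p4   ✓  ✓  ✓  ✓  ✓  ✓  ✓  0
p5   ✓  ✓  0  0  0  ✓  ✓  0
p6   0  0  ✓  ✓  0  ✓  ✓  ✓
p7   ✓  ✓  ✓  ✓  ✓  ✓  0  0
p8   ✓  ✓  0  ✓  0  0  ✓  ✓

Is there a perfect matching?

Yes

A valid assignment of size 8: p1-b4, p2-b3, p3-b8, p4-b1, p5-b2, p6-b6, p7-b5, p8-b7.
All 8 left vertices are covered.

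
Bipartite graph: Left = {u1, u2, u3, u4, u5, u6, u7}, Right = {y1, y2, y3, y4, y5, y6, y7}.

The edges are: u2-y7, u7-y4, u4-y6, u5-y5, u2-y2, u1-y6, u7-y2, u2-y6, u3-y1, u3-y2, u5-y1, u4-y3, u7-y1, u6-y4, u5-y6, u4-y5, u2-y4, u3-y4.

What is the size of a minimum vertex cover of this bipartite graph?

7

{u1, u2, u3, u4, u5, u6, u7} is a vertex cover of size 7: every edge has an endpoint in this set.
No smaller cover exists because u1–y6, u2–y7, u3–y2, u4–y3, u5–y5, u6–y4, u7–y1 is a matching of size 7, and a cover must include an endpoint of each of these disjoint edges (König's theorem).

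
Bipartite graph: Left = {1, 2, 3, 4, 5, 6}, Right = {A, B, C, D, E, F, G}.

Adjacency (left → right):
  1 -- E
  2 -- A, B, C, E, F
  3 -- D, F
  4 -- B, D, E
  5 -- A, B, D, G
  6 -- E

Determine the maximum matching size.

One maximum matching: 1-E, 2-A, 3-F, 4-D, 5-B.
The set {1, 6} has only 1 neighbour ({E}), so by Hall's theorem at most 5 of the 6 left vertices can be matched.

5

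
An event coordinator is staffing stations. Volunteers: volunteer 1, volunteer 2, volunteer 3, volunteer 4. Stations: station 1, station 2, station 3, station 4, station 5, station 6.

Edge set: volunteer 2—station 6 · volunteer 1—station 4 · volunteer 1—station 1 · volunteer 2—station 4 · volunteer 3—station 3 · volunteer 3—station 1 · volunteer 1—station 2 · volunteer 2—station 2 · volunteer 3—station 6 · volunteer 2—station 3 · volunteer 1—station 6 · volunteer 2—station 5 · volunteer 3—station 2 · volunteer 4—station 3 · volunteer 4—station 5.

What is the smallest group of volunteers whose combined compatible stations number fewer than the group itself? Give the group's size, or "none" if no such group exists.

none

A matching saturating every volunteer exists, for instance volunteer 1→station 1, volunteer 2→station 6, volunteer 3→station 2, volunteer 4→station 3.
By Hall's marriage theorem, this means |N(S)| ≥ |S| for every subset S, so no violating subset exists.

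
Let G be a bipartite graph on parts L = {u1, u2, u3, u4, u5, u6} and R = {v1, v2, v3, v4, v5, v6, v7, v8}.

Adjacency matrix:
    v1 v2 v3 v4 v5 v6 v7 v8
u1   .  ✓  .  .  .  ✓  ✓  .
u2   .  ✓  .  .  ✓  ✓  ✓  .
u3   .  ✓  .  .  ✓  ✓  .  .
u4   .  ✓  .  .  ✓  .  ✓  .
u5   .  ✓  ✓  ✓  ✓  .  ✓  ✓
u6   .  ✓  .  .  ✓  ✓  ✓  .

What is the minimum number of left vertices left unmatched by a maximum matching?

A valid assignment of size 5: u1–v7, u2–v5, u3–v6, u4–v2, u5–v8.
The set {u1, u2, u3, u4, u6} has only 4 neighbours ({v2, v5, v6, v7}), so by Hall's theorem at most 5 of the 6 left vertices can be matched.
That matches 5 of the 6, leaving 1 unmatched; no matching can do better.

1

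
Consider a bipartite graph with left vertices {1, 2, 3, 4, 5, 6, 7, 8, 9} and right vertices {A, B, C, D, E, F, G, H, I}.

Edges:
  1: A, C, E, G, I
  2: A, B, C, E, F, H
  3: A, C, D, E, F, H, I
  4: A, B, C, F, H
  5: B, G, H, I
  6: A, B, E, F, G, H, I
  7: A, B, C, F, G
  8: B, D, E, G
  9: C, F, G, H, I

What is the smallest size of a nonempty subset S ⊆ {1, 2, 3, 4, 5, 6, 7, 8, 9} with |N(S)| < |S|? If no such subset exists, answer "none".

none

A matching saturating every left vertex exists, for instance 1→I, 2→C, 3→D, 4→H, 5→B, 6→A, 7→F, 8→E, 9→G.
By Hall's marriage theorem, this means |N(S)| ≥ |S| for every subset S, so no violating subset exists.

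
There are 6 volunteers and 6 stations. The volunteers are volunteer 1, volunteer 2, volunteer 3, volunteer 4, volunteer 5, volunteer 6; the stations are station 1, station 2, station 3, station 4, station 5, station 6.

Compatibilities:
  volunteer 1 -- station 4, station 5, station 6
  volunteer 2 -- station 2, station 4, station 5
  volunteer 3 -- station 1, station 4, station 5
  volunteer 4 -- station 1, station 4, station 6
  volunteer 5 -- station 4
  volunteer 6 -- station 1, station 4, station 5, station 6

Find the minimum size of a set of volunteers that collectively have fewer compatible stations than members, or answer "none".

5

Take S = {volunteer 1, volunteer 3, volunteer 4, volunteer 5, volunteer 6}. Its neighbourhood is {station 1, station 4, station 5, station 6}, so |N(S)| = 4 < |S| = 5.
Every subset of size less than 5 has at least as many neighbours as members, so 5 is the minimum.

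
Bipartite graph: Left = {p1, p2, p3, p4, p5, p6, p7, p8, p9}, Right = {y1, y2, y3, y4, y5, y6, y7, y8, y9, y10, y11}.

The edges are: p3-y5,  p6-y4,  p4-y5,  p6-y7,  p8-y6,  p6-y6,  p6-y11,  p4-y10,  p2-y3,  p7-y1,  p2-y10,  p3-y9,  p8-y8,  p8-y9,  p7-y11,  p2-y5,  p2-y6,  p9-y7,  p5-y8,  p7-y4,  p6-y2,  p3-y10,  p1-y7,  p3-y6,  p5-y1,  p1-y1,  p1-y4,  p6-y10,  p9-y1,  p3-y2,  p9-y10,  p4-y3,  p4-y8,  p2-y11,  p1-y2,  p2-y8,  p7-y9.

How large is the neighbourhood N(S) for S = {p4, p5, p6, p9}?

The union of neighbours of {p4, p5, p6, p9} is {y1, y2, y3, y4, y5, y6, y7, y8, y10, y11}, which has 10 elements.
Since |N(S)| = 10 ≥ |S| = 4, Hall's condition holds for this subset.

10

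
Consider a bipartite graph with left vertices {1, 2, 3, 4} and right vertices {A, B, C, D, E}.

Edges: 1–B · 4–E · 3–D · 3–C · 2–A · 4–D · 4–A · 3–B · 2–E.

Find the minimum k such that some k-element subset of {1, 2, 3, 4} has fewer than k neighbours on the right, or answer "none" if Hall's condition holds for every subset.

A matching saturating every left vertex exists, for instance 1→B, 2→A, 3→C, 4→E.
By Hall's marriage theorem, this means |N(S)| ≥ |S| for every subset S, so no violating subset exists.

none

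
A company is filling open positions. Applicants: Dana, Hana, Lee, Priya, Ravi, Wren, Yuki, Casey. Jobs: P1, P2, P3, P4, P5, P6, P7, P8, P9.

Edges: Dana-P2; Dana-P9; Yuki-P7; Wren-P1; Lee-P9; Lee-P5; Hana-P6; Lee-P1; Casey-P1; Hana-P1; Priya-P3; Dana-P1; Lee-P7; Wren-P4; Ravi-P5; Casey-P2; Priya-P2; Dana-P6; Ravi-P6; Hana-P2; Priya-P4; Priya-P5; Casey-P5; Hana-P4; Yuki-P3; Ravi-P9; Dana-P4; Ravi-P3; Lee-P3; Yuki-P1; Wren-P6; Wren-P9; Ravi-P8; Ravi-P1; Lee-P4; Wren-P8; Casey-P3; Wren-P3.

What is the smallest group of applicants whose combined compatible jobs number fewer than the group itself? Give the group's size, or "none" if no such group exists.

none

A matching saturating every applicant exists, for instance Dana→P2, Hana→P4, Lee→P3, Priya→P5, Ravi→P6, Wren→P8, Yuki→P7, Casey→P1.
By Hall's marriage theorem, this means |N(S)| ≥ |S| for every subset S, so no violating subset exists.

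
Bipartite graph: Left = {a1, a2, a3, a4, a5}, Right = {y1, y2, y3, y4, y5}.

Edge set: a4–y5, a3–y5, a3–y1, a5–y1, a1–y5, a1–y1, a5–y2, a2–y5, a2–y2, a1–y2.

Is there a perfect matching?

The set {a1, a2, a3, a4, a5} has only 3 neighbours ({y1, y2, y5}), so by Hall's theorem at most 3 of the 5 left vertices can be matched.
Hence no matching covers every left vertex.

No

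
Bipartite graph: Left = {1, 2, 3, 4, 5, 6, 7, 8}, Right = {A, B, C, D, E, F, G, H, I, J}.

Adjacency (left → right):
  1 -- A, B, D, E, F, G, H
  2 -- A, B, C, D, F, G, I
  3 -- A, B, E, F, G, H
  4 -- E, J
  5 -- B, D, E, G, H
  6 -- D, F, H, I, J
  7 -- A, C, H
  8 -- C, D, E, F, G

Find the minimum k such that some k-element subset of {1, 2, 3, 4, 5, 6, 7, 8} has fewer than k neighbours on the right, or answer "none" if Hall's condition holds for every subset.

A matching saturating every left vertex exists, for instance 1→E, 2→F, 3→A, 4→J, 5→B, 6→H, 7→C, 8→G.
By Hall's marriage theorem, this means |N(S)| ≥ |S| for every subset S, so no violating subset exists.

none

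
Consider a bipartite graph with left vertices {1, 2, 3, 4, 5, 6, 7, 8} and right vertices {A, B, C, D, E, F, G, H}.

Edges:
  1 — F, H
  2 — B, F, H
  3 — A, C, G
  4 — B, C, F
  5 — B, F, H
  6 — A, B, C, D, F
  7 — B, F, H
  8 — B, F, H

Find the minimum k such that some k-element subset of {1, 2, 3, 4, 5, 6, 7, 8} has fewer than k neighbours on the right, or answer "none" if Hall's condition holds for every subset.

Take S = {1, 2, 5, 7}. Its neighbourhood is {B, F, H}, so |N(S)| = 3 < |S| = 4.
Every subset of size less than 4 has at least as many neighbours as members, so 4 is the minimum.

4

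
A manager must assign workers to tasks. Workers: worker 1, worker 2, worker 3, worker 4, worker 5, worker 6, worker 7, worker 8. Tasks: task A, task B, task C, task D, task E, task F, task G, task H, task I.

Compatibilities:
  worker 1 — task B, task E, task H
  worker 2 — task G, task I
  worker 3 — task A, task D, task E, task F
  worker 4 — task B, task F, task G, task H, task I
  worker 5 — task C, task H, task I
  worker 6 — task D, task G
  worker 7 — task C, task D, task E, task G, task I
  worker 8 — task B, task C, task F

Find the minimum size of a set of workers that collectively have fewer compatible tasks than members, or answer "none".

A matching saturating every worker exists, for instance worker 1→task E, worker 2→task G, worker 3→task A, worker 4→task I, worker 5→task H, worker 6→task D, worker 7→task C, worker 8→task F.
By Hall's marriage theorem, this means |N(S)| ≥ |S| for every subset S, so no violating subset exists.

none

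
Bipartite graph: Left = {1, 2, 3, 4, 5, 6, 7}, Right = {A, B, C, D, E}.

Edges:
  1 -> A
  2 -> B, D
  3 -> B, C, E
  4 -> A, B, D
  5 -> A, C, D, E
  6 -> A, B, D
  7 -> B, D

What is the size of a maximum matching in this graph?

5

For example, pair 1→A, 2→D, 3→C, 4→B, 5→E.
The set {1, 2, 4, 6, 7} has only 3 neighbours ({A, B, D}), so by Hall's theorem at most 5 of the 7 left vertices can be matched.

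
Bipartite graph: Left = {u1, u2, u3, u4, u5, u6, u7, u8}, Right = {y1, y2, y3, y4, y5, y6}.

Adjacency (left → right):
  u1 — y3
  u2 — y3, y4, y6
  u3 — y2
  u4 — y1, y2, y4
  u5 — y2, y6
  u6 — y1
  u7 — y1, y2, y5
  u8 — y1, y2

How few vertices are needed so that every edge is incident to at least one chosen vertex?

A maximum matching has 6 edges (e.g. u1–y3, u2–y4, u3–y2, u4–y1, u5–y6, u7–y5).
By König's theorem the minimum vertex cover has the same size. One such cover is {u7, y1, y2, y3, y4, y6}.

6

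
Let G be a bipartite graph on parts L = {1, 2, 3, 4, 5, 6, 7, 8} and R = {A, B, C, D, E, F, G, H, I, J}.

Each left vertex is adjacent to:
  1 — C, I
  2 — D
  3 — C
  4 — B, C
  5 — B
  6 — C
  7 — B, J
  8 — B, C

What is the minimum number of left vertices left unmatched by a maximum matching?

3

For example, pair 1–I, 2–D, 3–C, 4–B, 7–J.
The set {3, 4, 5, 6, 8} has only 2 neighbours ({B, C}), so by Hall's theorem at most 5 of the 8 left vertices can be matched.
That matches 5 of the 8, leaving 3 unmatched; no matching can do better.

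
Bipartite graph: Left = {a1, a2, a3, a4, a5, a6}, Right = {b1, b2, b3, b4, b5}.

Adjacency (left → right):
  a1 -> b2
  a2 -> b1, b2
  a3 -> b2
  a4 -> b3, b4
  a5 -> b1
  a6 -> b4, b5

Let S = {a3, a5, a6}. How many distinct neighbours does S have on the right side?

4

The union of neighbours of {a3, a5, a6} is {b1, b2, b4, b5}, which has 4 elements.
Since |N(S)| = 4 ≥ |S| = 3, Hall's condition holds for this subset.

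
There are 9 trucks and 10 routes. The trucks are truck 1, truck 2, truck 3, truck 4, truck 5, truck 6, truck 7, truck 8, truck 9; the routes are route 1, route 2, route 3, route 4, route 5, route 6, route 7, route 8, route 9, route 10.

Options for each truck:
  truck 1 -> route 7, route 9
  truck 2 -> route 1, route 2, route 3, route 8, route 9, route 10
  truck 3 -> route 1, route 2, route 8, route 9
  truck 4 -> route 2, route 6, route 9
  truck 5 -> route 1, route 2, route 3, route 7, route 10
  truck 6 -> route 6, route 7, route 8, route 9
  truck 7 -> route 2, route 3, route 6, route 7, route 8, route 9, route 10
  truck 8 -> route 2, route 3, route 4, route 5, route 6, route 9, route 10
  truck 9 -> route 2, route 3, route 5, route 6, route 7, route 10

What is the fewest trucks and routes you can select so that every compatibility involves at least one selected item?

9

The 9 edges truck 1–route 7, truck 2–route 9, truck 3–route 1, truck 4–route 6, truck 5–route 10, truck 6–route 8, truck 7–route 2, truck 8–route 4, truck 9–route 3 form a matching, so any vertex cover needs at least 9 vertices (one per matched edge).
Conversely {truck 1, truck 2, truck 3, truck 4, truck 5, truck 6, truck 7, truck 8, truck 9} meets every edge and has exactly 9 vertices, so 9 is optimal.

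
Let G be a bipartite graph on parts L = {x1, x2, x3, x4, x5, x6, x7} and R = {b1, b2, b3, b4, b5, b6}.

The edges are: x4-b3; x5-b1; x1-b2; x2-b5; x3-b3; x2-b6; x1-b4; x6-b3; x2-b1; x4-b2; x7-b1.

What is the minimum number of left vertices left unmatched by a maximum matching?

For example, pair x1-b4, x2-b5, x3-b3, x4-b2, x5-b1.
The set {x3, x5, x6, x7} has only 2 neighbours ({b1, b3}), so by Hall's theorem at most 5 of the 7 left vertices can be matched.
That matches 5 of the 7, leaving 2 unmatched; no matching can do better.

2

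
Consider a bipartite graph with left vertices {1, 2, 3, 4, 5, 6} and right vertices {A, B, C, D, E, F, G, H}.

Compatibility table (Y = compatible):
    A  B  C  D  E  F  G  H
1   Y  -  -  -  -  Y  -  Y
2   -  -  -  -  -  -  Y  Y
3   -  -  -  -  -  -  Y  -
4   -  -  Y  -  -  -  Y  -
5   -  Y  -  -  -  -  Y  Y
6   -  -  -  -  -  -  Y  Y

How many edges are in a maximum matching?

5

A valid assignment of size 5: 1–F, 2–H, 3–G, 4–C, 5–B.
The set {2, 3, 6} has only 2 neighbours ({G, H}), so by Hall's theorem at most 5 of the 6 left vertices can be matched.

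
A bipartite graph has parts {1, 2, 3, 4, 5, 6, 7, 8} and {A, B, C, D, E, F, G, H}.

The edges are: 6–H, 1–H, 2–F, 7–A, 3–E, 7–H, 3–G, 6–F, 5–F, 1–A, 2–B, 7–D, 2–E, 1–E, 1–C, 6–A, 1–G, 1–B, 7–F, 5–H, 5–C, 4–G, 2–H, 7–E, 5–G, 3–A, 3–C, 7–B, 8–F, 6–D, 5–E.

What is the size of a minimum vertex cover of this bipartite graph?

8

The 8 edges 1–E, 2–B, 3–C, 4–G, 5–H, 6–D, 7–A, 8–F form a matching, so any vertex cover needs at least 8 vertices (one per matched edge).
Conversely {1, 2, 3, 4, 5, 6, 7, 8} meets every edge and has exactly 8 vertices, so 8 is optimal.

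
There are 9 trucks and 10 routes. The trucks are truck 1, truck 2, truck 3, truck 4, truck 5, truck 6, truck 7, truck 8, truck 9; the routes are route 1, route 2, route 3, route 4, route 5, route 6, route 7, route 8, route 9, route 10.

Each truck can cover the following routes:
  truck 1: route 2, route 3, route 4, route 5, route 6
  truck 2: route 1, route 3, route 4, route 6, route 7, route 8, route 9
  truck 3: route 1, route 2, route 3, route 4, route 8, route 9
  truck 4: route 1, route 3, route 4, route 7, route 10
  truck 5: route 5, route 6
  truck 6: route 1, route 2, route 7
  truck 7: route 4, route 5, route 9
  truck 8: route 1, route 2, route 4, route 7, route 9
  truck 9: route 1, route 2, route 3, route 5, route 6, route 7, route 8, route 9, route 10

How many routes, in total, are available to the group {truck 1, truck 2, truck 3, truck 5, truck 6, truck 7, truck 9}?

10

The union of neighbours of {truck 1, truck 2, truck 3, truck 5, truck 6, truck 7, truck 9} is {route 1, route 2, route 3, route 4, route 5, route 6, route 7, route 8, route 9, route 10}, which has 10 elements.
Since |N(S)| = 10 ≥ |S| = 7, Hall's condition holds for this subset.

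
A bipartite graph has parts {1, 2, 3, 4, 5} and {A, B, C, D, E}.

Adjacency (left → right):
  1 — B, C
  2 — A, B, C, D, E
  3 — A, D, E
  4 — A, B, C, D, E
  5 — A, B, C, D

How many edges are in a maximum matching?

5

A valid assignment of size 5: 1–C, 2–E, 3–D, 4–A, 5–B.
This saturates every left vertex, so 5 is the maximum.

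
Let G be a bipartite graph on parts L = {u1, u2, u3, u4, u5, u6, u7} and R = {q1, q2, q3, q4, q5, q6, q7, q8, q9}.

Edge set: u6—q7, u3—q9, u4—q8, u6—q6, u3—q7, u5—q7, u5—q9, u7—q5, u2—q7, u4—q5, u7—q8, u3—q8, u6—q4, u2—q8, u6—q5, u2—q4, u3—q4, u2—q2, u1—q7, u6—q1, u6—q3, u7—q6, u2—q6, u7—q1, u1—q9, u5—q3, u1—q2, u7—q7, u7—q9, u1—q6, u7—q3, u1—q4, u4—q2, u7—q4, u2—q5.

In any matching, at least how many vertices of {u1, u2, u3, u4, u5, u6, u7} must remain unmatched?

0

For example, pair u1–q6, u2–q7, u3–q8, u4–q2, u5–q3, u6–q4, u7–q9.
All 7 left vertices are matched, so no larger matching exists.
That matches 7 of the 7, leaving 0 unmatched; no matching can do better.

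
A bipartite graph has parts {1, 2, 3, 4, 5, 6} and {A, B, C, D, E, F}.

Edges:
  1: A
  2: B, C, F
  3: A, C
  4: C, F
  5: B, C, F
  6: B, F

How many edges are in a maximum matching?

4

One maximum matching: 1→A, 2→B, 3→C, 4→F.
The set {1, 2, 3, 4, 5, 6} has only 4 neighbours ({A, B, C, F}), so by Hall's theorem at most 4 of the 6 left vertices can be matched.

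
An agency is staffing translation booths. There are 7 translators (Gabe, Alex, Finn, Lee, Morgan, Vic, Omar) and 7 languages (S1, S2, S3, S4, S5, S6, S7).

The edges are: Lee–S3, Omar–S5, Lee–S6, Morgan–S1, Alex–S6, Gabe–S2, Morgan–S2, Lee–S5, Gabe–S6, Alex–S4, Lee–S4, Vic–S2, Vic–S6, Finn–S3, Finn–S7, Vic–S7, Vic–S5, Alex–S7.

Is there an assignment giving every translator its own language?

One maximum matching: Gabe–S6, Alex–S7, Finn–S3, Lee–S4, Morgan–S1, Vic–S2, Omar–S5.
Every translator is matched, so this is a perfect matching.

Yes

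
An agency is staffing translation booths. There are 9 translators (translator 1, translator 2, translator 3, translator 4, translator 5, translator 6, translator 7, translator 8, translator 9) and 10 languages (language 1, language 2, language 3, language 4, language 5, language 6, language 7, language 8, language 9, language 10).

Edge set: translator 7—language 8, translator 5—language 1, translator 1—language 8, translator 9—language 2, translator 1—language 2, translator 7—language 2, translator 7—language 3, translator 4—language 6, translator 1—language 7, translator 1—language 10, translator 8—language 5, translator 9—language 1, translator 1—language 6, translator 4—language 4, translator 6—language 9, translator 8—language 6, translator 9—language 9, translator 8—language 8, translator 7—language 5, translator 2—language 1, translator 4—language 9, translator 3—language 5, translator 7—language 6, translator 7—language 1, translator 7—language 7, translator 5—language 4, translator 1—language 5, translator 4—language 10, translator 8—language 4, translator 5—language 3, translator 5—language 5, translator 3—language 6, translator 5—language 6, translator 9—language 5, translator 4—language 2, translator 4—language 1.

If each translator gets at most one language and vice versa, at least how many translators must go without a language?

A valid assignment of size 9: translator 1→language 8, translator 2→language 1, translator 3→language 5, translator 4→language 10, translator 5→language 3, translator 6→language 9, translator 7→language 7, translator 8→language 6, translator 9→language 2.
This saturates every translator, so 9 is the maximum.
That matches 9 of the 9, leaving 0 unmatched; no matching can do better.

0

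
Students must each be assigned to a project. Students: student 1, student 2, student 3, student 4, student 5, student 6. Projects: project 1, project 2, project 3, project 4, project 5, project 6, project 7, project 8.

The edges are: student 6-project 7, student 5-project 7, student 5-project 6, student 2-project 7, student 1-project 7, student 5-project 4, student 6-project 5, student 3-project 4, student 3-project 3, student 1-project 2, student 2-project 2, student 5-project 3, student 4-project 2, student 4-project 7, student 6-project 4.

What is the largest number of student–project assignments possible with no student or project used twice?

A valid assignment of size 5: student 1-project 2, student 2-project 7, student 3-project 3, student 5-project 6, student 6-project 4.
The set {student 1, student 2, student 4} has only 2 neighbours ({project 2, project 7}), so by Hall's theorem at most 5 of the 6 students can be matched.

5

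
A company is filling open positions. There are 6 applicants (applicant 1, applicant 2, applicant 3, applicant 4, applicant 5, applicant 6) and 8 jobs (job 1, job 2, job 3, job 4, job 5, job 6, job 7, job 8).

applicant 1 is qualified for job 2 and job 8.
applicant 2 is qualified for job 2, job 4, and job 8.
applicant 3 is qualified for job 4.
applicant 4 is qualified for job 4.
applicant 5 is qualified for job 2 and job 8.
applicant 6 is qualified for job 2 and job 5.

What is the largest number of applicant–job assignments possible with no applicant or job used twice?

A valid assignment of size 4: applicant 1-job 8, applicant 2-job 2, applicant 3-job 4, applicant 6-job 5.
The set {applicant 1, applicant 2, applicant 3, applicant 4, applicant 5} has only 3 neighbours ({job 2, job 4, job 8}), so by Hall's theorem at most 4 of the 6 applicants can be matched.

4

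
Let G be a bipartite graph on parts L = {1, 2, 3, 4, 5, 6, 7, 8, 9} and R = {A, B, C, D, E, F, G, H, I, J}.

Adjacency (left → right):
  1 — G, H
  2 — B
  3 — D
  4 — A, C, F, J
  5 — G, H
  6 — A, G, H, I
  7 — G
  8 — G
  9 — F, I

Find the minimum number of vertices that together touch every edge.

7

{2, 3, 4, 6, 9, G, H} is a vertex cover of size 7: every edge has an endpoint in this set.
No smaller cover exists because 1–H, 2–B, 3–D, 4–J, 5–G, 6–I, 9–F is a matching of size 7, and a cover must include an endpoint of each of these disjoint edges (König's theorem).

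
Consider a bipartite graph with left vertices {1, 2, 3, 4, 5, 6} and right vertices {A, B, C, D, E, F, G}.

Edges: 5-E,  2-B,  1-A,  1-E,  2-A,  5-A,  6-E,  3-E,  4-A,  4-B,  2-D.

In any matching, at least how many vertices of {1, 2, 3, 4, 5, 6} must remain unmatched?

One maximum matching: 1-A, 2-D, 3-E, 4-B.
The set {1, 3, 5, 6} has only 2 neighbours ({A, E}), so by Hall's theorem at most 4 of the 6 left vertices can be matched.
That matches 4 of the 6, leaving 2 unmatched; no matching can do better.

2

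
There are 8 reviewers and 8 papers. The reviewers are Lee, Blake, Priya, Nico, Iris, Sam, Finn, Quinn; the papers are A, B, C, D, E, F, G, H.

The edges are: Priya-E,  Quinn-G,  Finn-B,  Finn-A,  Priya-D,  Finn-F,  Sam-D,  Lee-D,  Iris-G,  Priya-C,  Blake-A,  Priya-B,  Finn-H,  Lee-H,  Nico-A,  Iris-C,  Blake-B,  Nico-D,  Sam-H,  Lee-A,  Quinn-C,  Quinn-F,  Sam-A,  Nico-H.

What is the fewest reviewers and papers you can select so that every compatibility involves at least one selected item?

8

A maximum matching has 8 edges (e.g. Lee–A, Blake–B, Priya–E, Nico–H, Iris–G, Sam–D, Finn–F, Quinn–C).
By König's theorem the minimum vertex cover has the same size. One such cover is {Lee, Blake, Priya, Nico, Iris, Sam, Finn, Quinn}.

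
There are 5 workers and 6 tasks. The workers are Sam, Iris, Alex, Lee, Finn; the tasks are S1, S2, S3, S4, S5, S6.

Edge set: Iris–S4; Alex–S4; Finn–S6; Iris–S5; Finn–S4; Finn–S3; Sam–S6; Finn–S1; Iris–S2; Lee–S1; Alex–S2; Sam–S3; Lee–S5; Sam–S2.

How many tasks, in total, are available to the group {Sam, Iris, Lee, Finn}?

6

The union of neighbours of {Sam, Iris, Lee, Finn} is {S1, S2, S3, S4, S5, S6}, which has 6 elements.
Since |N(S)| = 6 ≥ |S| = 4, Hall's condition holds for this subset.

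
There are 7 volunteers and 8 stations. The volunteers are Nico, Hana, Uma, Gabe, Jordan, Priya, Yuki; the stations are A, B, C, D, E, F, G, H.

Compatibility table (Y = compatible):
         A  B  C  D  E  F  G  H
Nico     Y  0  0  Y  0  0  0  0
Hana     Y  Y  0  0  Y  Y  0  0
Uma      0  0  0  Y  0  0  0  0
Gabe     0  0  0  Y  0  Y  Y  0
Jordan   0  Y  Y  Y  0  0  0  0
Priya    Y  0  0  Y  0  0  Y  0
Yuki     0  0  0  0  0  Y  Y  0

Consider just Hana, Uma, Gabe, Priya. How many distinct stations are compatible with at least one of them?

The union of neighbours of {Hana, Uma, Gabe, Priya} is {A, B, D, E, F, G}, which has 6 elements.
Since |N(S)| = 6 ≥ |S| = 4, Hall's condition holds for this subset.

6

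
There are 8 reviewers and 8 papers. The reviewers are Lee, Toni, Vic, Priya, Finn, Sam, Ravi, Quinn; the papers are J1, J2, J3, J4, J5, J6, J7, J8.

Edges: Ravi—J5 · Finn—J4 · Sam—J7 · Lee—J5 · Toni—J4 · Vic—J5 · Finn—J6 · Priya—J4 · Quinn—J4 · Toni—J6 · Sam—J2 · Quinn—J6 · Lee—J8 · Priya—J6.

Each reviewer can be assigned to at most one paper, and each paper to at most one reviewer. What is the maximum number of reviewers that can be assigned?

For example, pair Lee-J8, Toni-J4, Vic-J5, Priya-J6, Sam-J7.
The set {Toni, Vic, Priya, Finn, Ravi, Quinn} has only 3 neighbours ({J4, J5, J6}), so by Hall's theorem at most 5 of the 8 reviewers can be matched.

5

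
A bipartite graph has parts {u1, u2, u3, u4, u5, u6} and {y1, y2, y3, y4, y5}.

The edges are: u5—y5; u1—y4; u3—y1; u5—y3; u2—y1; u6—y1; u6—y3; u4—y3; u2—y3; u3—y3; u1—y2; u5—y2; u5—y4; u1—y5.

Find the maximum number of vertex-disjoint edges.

For example, pair u1–y5, u2–y1, u3–y3, u5–y2.
The set {u2, u3, u4, u6} has only 2 neighbours ({y1, y3}), so by Hall's theorem at most 4 of the 6 left vertices can be matched.

4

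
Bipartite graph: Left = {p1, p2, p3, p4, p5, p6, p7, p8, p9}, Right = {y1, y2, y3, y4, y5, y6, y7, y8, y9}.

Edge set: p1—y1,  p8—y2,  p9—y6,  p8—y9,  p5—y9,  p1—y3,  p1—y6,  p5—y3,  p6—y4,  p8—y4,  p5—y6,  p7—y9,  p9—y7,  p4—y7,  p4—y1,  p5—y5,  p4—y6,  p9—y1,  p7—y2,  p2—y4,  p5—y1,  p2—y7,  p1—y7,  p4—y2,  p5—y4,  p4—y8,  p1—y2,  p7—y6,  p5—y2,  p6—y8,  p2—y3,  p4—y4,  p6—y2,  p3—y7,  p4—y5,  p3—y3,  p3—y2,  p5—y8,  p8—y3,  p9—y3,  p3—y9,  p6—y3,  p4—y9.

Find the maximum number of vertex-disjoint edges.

One maximum matching: p1-y1, p2-y4, p3-y7, p4-y6, p5-y5, p6-y8, p7-y9, p8-y2, p9-y3.
This saturates every left vertex, so 9 is the maximum.

9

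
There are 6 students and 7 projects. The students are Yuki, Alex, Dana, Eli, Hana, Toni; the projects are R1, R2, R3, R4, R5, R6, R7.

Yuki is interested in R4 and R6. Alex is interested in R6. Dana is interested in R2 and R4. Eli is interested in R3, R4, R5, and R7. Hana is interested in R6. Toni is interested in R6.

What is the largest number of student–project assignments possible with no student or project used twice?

One maximum matching: Yuki–R4, Alex–R6, Dana–R2, Eli–R7.
The set {Alex, Hana, Toni} has only 1 neighbour ({R6}), so by Hall's theorem at most 4 of the 6 students can be matched.

4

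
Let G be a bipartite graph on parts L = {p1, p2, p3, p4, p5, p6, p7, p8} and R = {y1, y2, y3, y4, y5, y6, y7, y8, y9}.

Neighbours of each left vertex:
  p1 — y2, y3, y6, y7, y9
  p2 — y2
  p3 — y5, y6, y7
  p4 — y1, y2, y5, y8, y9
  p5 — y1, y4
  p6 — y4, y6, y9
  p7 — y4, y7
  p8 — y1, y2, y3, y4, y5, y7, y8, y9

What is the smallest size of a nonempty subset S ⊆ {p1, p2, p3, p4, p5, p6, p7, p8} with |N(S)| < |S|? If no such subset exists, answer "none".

none

A matching saturating every left vertex exists, for instance p1→y3, p2→y2, p3→y5, p4→y9, p5→y1, p6→y6, p7→y4, p8→y7.
By Hall's marriage theorem, this means |N(S)| ≥ |S| for every subset S, so no violating subset exists.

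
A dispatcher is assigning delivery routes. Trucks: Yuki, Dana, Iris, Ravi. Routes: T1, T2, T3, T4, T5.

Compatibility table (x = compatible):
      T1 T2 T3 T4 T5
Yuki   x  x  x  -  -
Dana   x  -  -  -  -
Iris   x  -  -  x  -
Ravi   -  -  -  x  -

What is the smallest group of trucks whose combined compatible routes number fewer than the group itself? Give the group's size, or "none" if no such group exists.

Take S = {Dana, Iris, Ravi}. Its neighbourhood is {T1, T4}, so |N(S)| = 2 < |S| = 3.
Every subset of size less than 3 has at least as many neighbours as members, so 3 is the minimum.

3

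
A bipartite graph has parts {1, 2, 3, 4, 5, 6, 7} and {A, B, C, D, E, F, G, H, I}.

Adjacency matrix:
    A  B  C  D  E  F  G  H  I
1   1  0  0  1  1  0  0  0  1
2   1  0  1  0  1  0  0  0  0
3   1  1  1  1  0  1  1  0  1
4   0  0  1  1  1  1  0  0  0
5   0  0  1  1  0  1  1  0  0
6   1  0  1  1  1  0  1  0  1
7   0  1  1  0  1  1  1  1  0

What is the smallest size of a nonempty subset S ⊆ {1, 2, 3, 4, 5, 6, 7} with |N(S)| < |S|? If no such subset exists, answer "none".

A matching saturating every left vertex exists, for instance 1→I, 2→C, 3→B, 4→E, 5→F, 6→A, 7→G.
By Hall's marriage theorem, this means |N(S)| ≥ |S| for every subset S, so no violating subset exists.

none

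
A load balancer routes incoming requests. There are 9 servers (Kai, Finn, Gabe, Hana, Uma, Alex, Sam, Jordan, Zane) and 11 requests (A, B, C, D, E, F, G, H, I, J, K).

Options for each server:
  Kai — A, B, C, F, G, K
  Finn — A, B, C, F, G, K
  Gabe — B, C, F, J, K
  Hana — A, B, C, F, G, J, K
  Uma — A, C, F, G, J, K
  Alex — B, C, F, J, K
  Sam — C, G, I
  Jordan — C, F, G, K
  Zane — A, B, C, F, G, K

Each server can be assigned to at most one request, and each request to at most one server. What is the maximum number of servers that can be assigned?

8

For example, pair Kai→C, Finn→G, Gabe→J, Hana→B, Uma→A, Alex→K, Sam→I, Jordan→F.
The set {Kai, Finn, Gabe, Hana, Uma, Alex, Jordan, Zane} has only 7 neighbours ({A, B, C, F, G, J, K}), so by Hall's theorem at most 8 of the 9 servers can be matched.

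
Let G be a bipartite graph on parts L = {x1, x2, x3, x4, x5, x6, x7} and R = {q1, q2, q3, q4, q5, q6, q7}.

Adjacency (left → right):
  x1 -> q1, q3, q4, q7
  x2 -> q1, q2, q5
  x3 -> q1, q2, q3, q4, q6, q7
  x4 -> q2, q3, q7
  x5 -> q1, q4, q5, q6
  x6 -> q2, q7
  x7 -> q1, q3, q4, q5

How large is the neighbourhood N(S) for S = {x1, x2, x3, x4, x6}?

7

The union of neighbours of {x1, x2, x3, x4, x6} is {q1, q2, q3, q4, q5, q6, q7}, which has 7 elements.
Since |N(S)| = 7 ≥ |S| = 5, Hall's condition holds for this subset.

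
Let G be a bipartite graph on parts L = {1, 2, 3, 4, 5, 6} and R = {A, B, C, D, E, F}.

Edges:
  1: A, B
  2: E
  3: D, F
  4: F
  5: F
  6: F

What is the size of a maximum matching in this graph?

One maximum matching: 1-B, 2-E, 3-D, 4-F.
The set {4, 5, 6} has only 1 neighbour ({F}), so by Hall's theorem at most 4 of the 6 left vertices can be matched.

4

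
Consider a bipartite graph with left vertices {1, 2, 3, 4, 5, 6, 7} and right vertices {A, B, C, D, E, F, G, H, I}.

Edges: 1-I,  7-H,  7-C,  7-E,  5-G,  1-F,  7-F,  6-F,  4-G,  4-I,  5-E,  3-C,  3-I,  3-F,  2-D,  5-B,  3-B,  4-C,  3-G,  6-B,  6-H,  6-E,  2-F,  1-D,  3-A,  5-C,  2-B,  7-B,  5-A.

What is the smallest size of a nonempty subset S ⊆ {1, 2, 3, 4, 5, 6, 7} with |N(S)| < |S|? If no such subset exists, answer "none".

A matching saturating every left vertex exists, for instance 1→F, 2→B, 3→A, 4→C, 5→G, 6→H, 7→E.
By Hall's marriage theorem, this means |N(S)| ≥ |S| for every subset S, so no violating subset exists.

none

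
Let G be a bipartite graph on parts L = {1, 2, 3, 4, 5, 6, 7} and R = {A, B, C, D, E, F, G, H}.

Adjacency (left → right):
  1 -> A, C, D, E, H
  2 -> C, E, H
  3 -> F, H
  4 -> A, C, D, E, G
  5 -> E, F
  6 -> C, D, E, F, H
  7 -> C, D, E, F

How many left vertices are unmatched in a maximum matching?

A valid assignment of size 7: 1→A, 2→C, 3→H, 4→G, 5→F, 6→D, 7→E.
This saturates every left vertex, so 7 is the maximum.
That matches 7 of the 7, leaving 0 unmatched; no matching can do better.

0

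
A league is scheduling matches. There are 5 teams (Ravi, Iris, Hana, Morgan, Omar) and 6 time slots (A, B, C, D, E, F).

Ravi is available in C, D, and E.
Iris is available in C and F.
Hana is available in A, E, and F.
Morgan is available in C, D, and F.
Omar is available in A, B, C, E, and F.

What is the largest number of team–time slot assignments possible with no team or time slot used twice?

5

For example, pair Ravi→C, Iris→F, Hana→E, Morgan→D, Omar→A.
All 5 teams are matched, so no larger matching exists.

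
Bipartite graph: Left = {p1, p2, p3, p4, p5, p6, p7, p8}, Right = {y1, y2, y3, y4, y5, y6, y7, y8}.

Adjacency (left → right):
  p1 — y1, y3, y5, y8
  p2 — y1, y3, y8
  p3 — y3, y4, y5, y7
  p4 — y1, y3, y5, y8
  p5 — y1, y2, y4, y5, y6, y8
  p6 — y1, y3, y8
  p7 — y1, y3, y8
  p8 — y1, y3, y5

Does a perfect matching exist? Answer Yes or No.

The set {p1, p2, p4, p6, p7, p8} has only 4 neighbours ({y1, y3, y5, y8}), so by Hall's theorem at most 6 of the 8 left vertices can be matched.
Hence no matching covers every left vertex.

No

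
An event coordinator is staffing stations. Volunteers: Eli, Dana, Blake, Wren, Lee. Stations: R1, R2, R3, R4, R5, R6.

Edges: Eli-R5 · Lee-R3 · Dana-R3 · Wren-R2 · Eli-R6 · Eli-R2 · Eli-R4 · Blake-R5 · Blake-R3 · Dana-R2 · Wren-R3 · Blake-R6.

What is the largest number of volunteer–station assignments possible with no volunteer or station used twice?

4

One maximum matching: Eli–R4, Dana–R2, Blake–R5, Wren–R3.
The set {Dana, Wren, Lee} has only 2 neighbours ({R2, R3}), so by Hall's theorem at most 4 of the 5 volunteers can be matched.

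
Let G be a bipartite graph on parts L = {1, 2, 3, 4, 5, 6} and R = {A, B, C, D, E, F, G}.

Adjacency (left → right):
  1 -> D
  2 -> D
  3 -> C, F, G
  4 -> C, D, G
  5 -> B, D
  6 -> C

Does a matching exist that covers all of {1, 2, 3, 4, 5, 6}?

No

The set {1, 2} has only 1 neighbour ({D}), so by Hall's theorem at most 5 of the 6 left vertices can be matched.
Hence no matching covers every left vertex.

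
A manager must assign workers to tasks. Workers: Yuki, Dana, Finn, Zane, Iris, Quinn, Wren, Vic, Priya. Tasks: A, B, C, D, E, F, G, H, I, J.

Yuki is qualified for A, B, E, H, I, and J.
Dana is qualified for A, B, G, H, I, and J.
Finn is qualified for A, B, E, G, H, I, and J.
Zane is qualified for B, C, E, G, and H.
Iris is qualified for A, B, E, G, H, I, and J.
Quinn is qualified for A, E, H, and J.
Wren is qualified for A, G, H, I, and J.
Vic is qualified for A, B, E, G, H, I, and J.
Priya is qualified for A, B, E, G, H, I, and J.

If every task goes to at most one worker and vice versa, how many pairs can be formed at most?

A valid assignment of size 8: Yuki→E, Dana→A, Finn→I, Zane→C, Iris→B, Quinn→H, Wren→G, Vic→J.
The set {Yuki, Dana, Finn, Iris, Quinn, Wren, Vic, Priya} has only 7 neighbours ({A, B, E, G, H, I, J}), so by Hall's theorem at most 8 of the 9 workers can be matched.

8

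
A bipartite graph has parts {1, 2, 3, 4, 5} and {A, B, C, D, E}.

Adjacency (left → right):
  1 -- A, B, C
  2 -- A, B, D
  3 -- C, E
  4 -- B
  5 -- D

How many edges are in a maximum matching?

5

A valid assignment of size 5: 1–C, 2–A, 3–E, 4–B, 5–D.
All 5 left vertices are matched, so no larger matching exists.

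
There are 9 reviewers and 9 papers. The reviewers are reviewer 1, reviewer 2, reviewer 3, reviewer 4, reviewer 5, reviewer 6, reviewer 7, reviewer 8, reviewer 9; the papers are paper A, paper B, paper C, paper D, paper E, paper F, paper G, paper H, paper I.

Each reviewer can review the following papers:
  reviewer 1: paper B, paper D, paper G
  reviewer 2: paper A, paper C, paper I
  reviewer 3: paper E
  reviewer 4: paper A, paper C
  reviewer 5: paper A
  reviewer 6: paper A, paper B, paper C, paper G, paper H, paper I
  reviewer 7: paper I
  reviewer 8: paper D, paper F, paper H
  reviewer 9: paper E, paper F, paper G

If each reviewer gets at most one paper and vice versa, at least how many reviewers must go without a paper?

For example, pair reviewer 1–paper B, reviewer 2–paper I, reviewer 3–paper E, reviewer 4–paper C, reviewer 5–paper A, reviewer 6–paper G, reviewer 8–paper D, reviewer 9–paper F.
The set {reviewer 2, reviewer 4, reviewer 5, reviewer 7} has only 3 neighbours ({paper A, paper C, paper I}), so by Hall's theorem at most 8 of the 9 reviewers can be matched.
That matches 8 of the 9, leaving 1 unmatched; no matching can do better.

1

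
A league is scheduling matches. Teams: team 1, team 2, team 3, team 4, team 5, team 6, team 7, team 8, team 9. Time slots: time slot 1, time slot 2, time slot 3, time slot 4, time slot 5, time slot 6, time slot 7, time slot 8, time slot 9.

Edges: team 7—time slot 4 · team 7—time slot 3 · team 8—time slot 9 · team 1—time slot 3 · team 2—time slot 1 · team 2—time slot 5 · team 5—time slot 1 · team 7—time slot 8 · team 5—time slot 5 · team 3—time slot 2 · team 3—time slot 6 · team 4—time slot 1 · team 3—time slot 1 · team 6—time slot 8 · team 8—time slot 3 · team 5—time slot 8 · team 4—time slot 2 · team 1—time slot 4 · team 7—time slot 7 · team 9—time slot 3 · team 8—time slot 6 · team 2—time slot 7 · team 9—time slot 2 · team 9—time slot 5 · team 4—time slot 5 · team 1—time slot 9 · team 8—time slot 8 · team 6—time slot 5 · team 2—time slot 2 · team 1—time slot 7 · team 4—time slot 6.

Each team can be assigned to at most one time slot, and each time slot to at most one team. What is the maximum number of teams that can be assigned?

9

A valid assignment of size 9: team 1–time slot 3, team 2–time slot 7, team 3–time slot 1, team 4–time slot 6, team 5–time slot 5, team 6–time slot 8, team 7–time slot 4, team 8–time slot 9, team 9–time slot 2.
This saturates every team, so 9 is the maximum.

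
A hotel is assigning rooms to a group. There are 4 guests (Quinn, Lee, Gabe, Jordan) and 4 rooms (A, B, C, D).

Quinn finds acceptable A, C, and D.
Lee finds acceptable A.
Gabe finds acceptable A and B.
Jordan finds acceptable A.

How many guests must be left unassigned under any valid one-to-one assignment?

1

One maximum matching: Quinn→C, Lee→A, Gabe→B.
The set {Lee, Jordan} has only 1 neighbour ({A}), so by Hall's theorem at most 3 of the 4 guests can be matched.
That matches 3 of the 4, leaving 1 unmatched; no matching can do better.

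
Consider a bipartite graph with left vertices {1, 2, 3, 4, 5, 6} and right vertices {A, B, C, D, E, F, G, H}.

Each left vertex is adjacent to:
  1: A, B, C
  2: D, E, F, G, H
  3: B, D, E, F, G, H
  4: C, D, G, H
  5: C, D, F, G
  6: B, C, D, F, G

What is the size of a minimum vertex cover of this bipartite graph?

The 6 edges 1–B, 2–H, 3–E, 4–C, 5–F, 6–G form a matching, so any vertex cover needs at least 6 vertices (one per matched edge).
Conversely {1, 2, 3, 4, 5, 6} meets every edge and has exactly 6 vertices, so 6 is optimal.

6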